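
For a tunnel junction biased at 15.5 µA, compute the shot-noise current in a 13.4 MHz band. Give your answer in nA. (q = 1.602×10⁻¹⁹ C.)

I_n = √(2qI·B)
2qI·B = 2 × 1.602×10⁻¹⁹ × 1.55×10⁻⁵ × 1.34×10⁷ = 6.65×10⁻¹⁷ A²
I_n = √(6.65×10⁻¹⁷) = 8.16×10⁻⁹ A = 8.16 nA

8.16 nA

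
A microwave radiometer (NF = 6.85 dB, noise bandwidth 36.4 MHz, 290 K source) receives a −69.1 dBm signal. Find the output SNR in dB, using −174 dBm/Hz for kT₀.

Noise floor: N = −174 + 10 log₁₀(B) + NF
10 log₁₀(3.64×10⁷) = 75.61 dB
N = −174 + 75.61 + 6.85 = −91.54 dBm
SNR = P_sig − N = −69.1 − (−91.54) = 22.44 dB → 22.4 dB

22.4 dB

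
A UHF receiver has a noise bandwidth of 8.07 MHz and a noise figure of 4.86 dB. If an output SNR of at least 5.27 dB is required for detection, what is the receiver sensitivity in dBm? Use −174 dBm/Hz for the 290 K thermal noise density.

−94.8 dBm

Sensitivity = −174 + 10 log₁₀(B) + NF + SNR_min
= −174 + 69.07 + 4.86 + 5.27
= −94.80 dBm → −94.8 dBm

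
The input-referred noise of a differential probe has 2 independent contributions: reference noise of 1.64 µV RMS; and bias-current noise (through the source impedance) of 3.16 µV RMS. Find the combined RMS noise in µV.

Uncorrelated sources add in power (mean-square): V_tot = √(ΣV_i²)
V_tot = √[(1.64×10⁻⁶)² + (3.16×10⁻⁶)²] = 3.56×10⁻⁶ V = 3.56 µV

3.56 µV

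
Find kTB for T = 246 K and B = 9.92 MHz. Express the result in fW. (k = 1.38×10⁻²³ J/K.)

33.7 fW

P_n = kTB = 1.38×10⁻²³ × 246 × 9.92×10⁶ = 3.37×10⁻¹⁴ W = 33.7 fW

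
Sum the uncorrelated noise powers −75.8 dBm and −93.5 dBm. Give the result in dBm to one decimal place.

−75.7 dBm

Convert to linear, add, convert back:
P₁ = 2.63×10⁻¹¹ W, P₂ = 4.47×10⁻¹³ W
P_tot = 2.67×10⁻¹¹ W → 10 log₁₀(P_tot / 10⁻³) = −75.7 dBm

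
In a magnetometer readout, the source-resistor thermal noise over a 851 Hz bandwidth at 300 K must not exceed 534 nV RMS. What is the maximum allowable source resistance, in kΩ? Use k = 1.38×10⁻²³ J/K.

Johnson–Nyquist: V_n = √(4kTRB) ⇒ R = V_n² / (4kTB)
4kTB = 4 × 1.38×10⁻²³ × 300 × 8.51×10² = 1.41×10⁻¹⁷
R = (5.34×10⁻⁷)² / 1.41×10⁻¹⁷ = 2.02×10⁴ Ω = 20.2 kΩ

20.2 kΩ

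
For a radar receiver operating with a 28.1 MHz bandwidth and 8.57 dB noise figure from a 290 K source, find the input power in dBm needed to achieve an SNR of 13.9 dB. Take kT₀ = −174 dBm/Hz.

−77.0 dBm

Sensitivity = −174 + 10 log₁₀(B) + NF + SNR_min
= −174 + 74.49 + 8.57 + 13.9
= −77.04 dBm → −77.0 dBm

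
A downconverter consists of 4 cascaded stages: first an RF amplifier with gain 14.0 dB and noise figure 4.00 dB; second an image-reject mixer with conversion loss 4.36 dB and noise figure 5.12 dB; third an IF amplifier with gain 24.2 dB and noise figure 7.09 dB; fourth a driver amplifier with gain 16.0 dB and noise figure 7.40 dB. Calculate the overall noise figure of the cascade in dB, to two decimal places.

Convert to linear (a loss of L dB is a gain of −L dB): F_i = 10^(NF_i/10), G_i = 10^(G_i,dB/10)
  Stage 1: F_1 = 10^(4.00/10) = 2.512, G_1 = 10^(14.0/10) = 25.12
  Stage 2: F_2 = 10^(5.12/10) = 3.251, G_2 = 10^(−4.36/10) = 0.3664
  Stage 3: F_3 = 10^(7.09/10) = 5.117, G_3 = 10^(24.2/10) = 263.0
  Stage 4: F_4 = 10^(7.40/10) = 5.495, G_4 = 10^(16.0/10) = 39.81
Friis cascade:
  F = 2.512 + (3.251 − 1)/25.12 + (5.117 − 1)/9.204 + (5.495 − 1)/2421 = 3.051
NF = 10 log₁₀(3.051) = 4.84 dB

4.84 dB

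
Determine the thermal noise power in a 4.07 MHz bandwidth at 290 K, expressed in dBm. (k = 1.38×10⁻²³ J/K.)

P_n = kTB = 1.38×10⁻²³ × 290 × 4.07×10⁶ = 1.63×10⁻¹⁴ W
In dBm: 10 log₁₀(1.63×10⁻¹⁴ / 10⁻³) = −107.9 dBm

−107.9 dBm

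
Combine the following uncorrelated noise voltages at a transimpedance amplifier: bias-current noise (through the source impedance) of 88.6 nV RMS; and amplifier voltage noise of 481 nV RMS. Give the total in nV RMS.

Uncorrelated sources add in power (mean-square): V_tot = √(ΣV_i²)
V_tot = √[(8.86×10⁻⁸)² + (4.81×10⁻⁷)²] = 4.89×10⁻⁷ V = 489 nV

489 nV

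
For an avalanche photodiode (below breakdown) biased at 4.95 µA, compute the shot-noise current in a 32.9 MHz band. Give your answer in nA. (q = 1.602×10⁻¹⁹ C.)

7.22 nA

I_n = √(2qI·B)
2qI·B = 2 × 1.602×10⁻¹⁹ × 4.95×10⁻⁶ × 3.29×10⁷ = 5.22×10⁻¹⁷ A²
I_n = √(5.22×10⁻¹⁷) = 7.22×10⁻⁹ A = 7.22 nA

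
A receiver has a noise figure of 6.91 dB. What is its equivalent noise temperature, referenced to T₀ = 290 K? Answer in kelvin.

F = 10^(6.91/10) = 4.90908
T_e = (F − 1)·T₀ = (4.90908 − 1) × 290 = 1134 K

1134 K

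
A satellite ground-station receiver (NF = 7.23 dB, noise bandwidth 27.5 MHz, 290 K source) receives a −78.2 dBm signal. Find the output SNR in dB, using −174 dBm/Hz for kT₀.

Noise floor: N = −174 + 10 log₁₀(B) + NF
10 log₁₀(2.75×10⁷) = 74.39 dB
N = −174 + 74.39 + 7.23 = −92.38 dBm
SNR = P_sig − N = −78.2 − (−92.38) = 14.18 dB → 14.2 dB

14.2 dB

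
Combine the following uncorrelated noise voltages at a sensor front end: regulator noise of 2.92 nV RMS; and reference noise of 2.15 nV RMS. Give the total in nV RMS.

3.63 nV

Uncorrelated sources add in power (mean-square): V_tot = √(ΣV_i²)
V_tot = √[(2.92×10⁻⁹)² + (2.15×10⁻⁹)²] = 3.63×10⁻⁹ V = 3.63 nV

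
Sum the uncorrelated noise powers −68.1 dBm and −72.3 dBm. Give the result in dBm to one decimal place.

Convert to linear, add, convert back:
P₁ = 1.55×10⁻¹⁰ W, P₂ = 5.89×10⁻¹¹ W
P_tot = 2.14×10⁻¹⁰ W → 10 log₁₀(P_tot / 10⁻³) = −66.7 dBm

−66.7 dBm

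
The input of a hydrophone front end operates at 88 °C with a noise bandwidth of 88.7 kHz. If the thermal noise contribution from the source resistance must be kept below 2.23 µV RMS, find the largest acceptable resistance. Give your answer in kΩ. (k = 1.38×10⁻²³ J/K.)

2.81 kΩ

T = 88 °C + 273.15 = 361.15 K
Johnson–Nyquist: V_n = √(4kTRB) ⇒ R = V_n² / (4kTB)
4kTB = 4 × 1.38×10⁻²³ × 361.15 × 8.87×10⁴ = 1.77×10⁻¹⁵
R = (2.23×10⁻⁶)² / 1.77×10⁻¹⁵ = 2.81×10³ Ω = 2.81 kΩ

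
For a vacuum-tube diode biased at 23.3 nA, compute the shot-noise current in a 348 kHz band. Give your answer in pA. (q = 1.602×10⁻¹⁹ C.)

51.0 pA

I_n = √(2qI·B)
2qI·B = 2 × 1.602×10⁻¹⁹ × 2.33×10⁻⁸ × 3.48×10⁵ = 2.60×10⁻²¹ A²
I_n = √(2.60×10⁻²¹) = 5.10×10⁻¹¹ A = 51.0 pA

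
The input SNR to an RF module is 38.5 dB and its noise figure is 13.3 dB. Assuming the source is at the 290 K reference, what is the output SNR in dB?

25.2 dB

By definition F = SNR_in/SNR_out, so in dB: SNR_out = SNR_in − NF
SNR_out = 38.5 − 13.3 = 25.2 dB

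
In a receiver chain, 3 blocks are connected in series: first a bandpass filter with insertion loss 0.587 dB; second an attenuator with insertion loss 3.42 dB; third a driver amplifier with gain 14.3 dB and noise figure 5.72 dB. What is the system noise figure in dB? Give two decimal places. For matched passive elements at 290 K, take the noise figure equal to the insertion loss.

Convert to linear (a loss of L dB is a gain of −L dB): F_i = 10^(NF_i/10), G_i = 10^(G_i,dB/10)
  Stage 1: F_1 = 10^(0.587/10) = 1.145, G_1 = 10^(−0.587/10) = 0.8736
  Stage 2: F_2 = 10^(3.42/10) = 2.198, G_2 = 10^(−3.42/10) = 0.4550
  Stage 3: F_3 = 10^(5.72/10) = 3.733, G_3 = 10^(14.3/10) = 26.92
Friis cascade:
  F = 1.145 + (2.198 − 1)/0.8736 + (3.733 − 1)/0.3975 = 9.391
NF = 10 log₁₀(9.391) = 9.73 dB

9.73 dB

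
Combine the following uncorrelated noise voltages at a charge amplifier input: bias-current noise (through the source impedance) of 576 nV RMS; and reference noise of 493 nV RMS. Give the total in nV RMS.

758 nV

Uncorrelated sources add in power (mean-square): V_tot = √(ΣV_i²)
V_tot = √[(5.76×10⁻⁷)² + (4.93×10⁻⁷)²] = 7.58×10⁻⁷ V = 758 nV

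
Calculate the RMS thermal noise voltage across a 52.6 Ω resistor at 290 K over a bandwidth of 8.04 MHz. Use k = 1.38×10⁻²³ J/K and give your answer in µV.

V_n = √(4kTRB)
4kTRB = 4 × 1.38×10⁻²³ × 290 × 5.26×10¹ × 8.04×10⁶ = 6.77×10⁻¹² V²
V_n = √(6.77×10⁻¹²) = 2.60×10⁻⁶ V = 2.60 µV

2.60 µV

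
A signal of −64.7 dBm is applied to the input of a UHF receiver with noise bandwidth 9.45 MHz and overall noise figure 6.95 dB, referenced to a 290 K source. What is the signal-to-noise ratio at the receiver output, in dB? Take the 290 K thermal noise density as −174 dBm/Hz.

Noise floor: N = −174 + 10 log₁₀(B) + NF
10 log₁₀(9.45×10⁶) = 69.75 dB
N = −174 + 69.75 + 6.95 = −97.30 dBm
SNR = P_sig − N = −64.7 − (−97.30) = 32.60 dB → 32.6 dB

32.6 dB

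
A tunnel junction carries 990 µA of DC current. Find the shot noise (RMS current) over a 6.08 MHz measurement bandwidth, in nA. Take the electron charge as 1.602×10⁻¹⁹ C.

I_n = √(2qI·B)
2qI·B = 2 × 1.602×10⁻¹⁹ × 9.90×10⁻⁴ × 6.08×10⁶ = 1.93×10⁻¹⁵ A²
I_n = √(1.93×10⁻¹⁵) = 4.39×10⁻⁸ A = 43.9 nA

43.9 nA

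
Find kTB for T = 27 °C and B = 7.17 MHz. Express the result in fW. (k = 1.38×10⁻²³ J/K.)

T = 27 °C + 273.15 = 300.15 K
P_n = kTB = 1.38×10⁻²³ × 300.15 × 7.17×10⁶ = 2.97×10⁻¹⁴ W = 29.7 fW

29.7 fW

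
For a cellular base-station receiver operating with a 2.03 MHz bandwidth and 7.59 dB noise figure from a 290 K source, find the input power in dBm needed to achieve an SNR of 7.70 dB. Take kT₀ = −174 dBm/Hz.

Sensitivity = −174 + 10 log₁₀(B) + NF + SNR_min
= −174 + 63.07 + 7.59 + 7.70
= −95.64 dBm → −95.6 dBm

−95.6 dBm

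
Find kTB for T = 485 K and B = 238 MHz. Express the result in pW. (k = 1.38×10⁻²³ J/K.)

1.59 pW

P_n = kTB = 1.38×10⁻²³ × 485 × 2.38×10⁸ = 1.59×10⁻¹² W = 1.59 pW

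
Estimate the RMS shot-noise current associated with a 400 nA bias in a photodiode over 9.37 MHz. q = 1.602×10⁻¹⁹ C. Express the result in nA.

1.10 nA

I_n = √(2qI·B)
2qI·B = 2 × 1.602×10⁻¹⁹ × 4.00×10⁻⁷ × 9.37×10⁶ = 1.20×10⁻¹⁸ A²
I_n = √(1.20×10⁻¹⁸) = 1.10×10⁻⁹ A = 1.10 nA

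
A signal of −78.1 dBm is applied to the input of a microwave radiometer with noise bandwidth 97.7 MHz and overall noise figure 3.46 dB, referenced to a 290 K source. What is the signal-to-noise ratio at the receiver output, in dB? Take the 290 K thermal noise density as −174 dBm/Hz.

Noise floor: N = −174 + 10 log₁₀(B) + NF
10 log₁₀(9.77×10⁷) = 79.9 dB
N = −174 + 79.9 + 3.46 = −90.64 dBm
SNR = P_sig − N = −78.1 − (−90.64) = 12.54 dB → 12.5 dB

12.5 dB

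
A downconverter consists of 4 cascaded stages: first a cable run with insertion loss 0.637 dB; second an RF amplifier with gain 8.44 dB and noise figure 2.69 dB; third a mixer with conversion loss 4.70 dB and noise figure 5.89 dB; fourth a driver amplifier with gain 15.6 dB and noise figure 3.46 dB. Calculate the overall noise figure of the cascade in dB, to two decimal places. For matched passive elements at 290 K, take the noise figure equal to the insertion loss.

5.09 dB

Convert to linear (a loss of L dB is a gain of −L dB): F_i = 10^(NF_i/10), G_i = 10^(G_i,dB/10)
  Stage 1: F_1 = 10^(0.637/10) = 1.158, G_1 = 10^(−0.637/10) = 0.8636
  Stage 2: F_2 = 10^(2.69/10) = 1.858, G_2 = 10^(8.44/10) = 6.982
  Stage 3: F_3 = 10^(5.89/10) = 3.882, G_3 = 10^(−4.70/10) = 0.3388
  Stage 4: F_4 = 10^(3.46/10) = 2.218, G_4 = 10^(15.6/10) = 36.31
Friis cascade:
  F = 1.158 + (1.858 − 1)/0.8636 + (3.882 − 1)/6.030 + (2.218 − 1)/2.043 = 3.225
NF = 10 log₁₀(3.225) = 5.09 dB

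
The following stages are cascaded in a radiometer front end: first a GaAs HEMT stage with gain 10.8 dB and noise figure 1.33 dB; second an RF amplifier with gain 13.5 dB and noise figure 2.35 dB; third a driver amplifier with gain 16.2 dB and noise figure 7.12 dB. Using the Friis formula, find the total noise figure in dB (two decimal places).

Convert to linear (a loss of L dB is a gain of −L dB): F_i = 10^(NF_i/10), G_i = 10^(G_i,dB/10)
  Stage 1: F_1 = 10^(1.33/10) = 1.358, G_1 = 10^(10.8/10) = 12.02
  Stage 2: F_2 = 10^(2.35/10) = 1.718, G_2 = 10^(13.5/10) = 22.39
  Stage 3: F_3 = 10^(7.12/10) = 5.152, G_3 = 10^(16.2/10) = 41.69
Friis cascade:
  F = 1.358 + (1.718 − 1)/12.02 + (5.152 − 1)/269.2 = 1.433
NF = 10 log₁₀(1.433) = 1.56 dB

1.56 dB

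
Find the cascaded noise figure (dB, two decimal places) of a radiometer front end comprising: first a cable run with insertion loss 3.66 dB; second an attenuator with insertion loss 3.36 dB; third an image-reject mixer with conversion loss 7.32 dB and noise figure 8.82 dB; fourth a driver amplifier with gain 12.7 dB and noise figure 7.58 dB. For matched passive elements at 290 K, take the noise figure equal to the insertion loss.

22.22 dB

Convert to linear (a loss of L dB is a gain of −L dB): F_i = 10^(NF_i/10), G_i = 10^(G_i,dB/10)
  Stage 1: F_1 = 10^(3.66/10) = 2.323, G_1 = 10^(−3.66/10) = 0.4305
  Stage 2: F_2 = 10^(3.36/10) = 2.168, G_2 = 10^(−3.36/10) = 0.4613
  Stage 3: F_3 = 10^(8.82/10) = 7.621, G_3 = 10^(−7.32/10) = 0.1854
  Stage 4: F_4 = 10^(7.58/10) = 5.728, G_4 = 10^(12.7/10) = 18.62
Friis cascade:
  F = 2.323 + (2.168 − 1)/0.4305 + (7.621 − 1)/0.1986 + (5.728 − 1)/0.03681 = 166.8
NF = 10 log₁₀(166.8) = 22.22 dB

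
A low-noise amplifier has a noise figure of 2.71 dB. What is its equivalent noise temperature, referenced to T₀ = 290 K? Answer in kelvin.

251 K

F = 10^(2.71/10) = 1.86638
T_e = (F − 1)·T₀ = (1.86638 − 1) × 290 = 251 K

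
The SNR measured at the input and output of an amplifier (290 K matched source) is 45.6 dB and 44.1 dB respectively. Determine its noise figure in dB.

1.5 dB

NF (dB) = SNR_in(dB) − SNR_out(dB) when the source is at T₀
NF = 45.6 − 44.1 = 1.5 dB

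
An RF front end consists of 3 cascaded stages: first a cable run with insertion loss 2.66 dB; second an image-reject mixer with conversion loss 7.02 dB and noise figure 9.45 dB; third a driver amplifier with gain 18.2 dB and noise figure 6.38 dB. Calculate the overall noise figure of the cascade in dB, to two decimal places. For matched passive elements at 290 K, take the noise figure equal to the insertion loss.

Convert to linear (a loss of L dB is a gain of −L dB): F_i = 10^(NF_i/10), G_i = 10^(G_i,dB/10)
  Stage 1: F_1 = 10^(2.66/10) = 1.845, G_1 = 10^(−2.66/10) = 0.5420
  Stage 2: F_2 = 10^(9.45/10) = 8.810, G_2 = 10^(−7.02/10) = 0.1986
  Stage 3: F_3 = 10^(6.38/10) = 4.345, G_3 = 10^(18.2/10) = 66.07
Friis cascade:
  F = 1.845 + (8.810 − 1)/0.5420 + (4.345 − 1)/0.1076 = 47.33
NF = 10 log₁₀(47.33) = 16.75 dB

16.75 dB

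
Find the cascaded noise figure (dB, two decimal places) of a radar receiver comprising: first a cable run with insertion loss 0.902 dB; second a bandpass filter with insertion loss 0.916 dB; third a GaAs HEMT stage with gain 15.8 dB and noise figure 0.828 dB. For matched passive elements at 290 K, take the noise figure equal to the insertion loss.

2.65 dB

Convert to linear (a loss of L dB is a gain of −L dB): F_i = 10^(NF_i/10), G_i = 10^(G_i,dB/10)
  Stage 1: F_1 = 10^(0.902/10) = 1.231, G_1 = 10^(−0.902/10) = 0.8125
  Stage 2: F_2 = 10^(0.916/10) = 1.235, G_2 = 10^(−0.916/10) = 0.8098
  Stage 3: F_3 = 10^(0.828/10) = 1.210, G_3 = 10^(15.8/10) = 38.02
Friis cascade:
  F = 1.231 + (1.235 − 1)/0.8125 + (1.210 − 1)/0.6580 = 1.839
NF = 10 log₁₀(1.839) = 2.65 dB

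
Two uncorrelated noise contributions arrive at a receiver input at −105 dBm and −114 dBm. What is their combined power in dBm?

−104.5 dBm

Convert to linear, add, convert back:
P₁ = 3.16×10⁻¹⁴ W, P₂ = 3.98×10⁻¹⁵ W
P_tot = 3.56×10⁻¹⁴ W → 10 log₁₀(P_tot / 10⁻³) = −104.5 dBm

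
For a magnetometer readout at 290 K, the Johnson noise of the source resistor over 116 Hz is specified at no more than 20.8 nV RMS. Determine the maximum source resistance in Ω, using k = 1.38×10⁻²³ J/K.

233 Ω

Johnson–Nyquist: V_n = √(4kTRB) ⇒ R = V_n² / (4kTB)
4kTB = 4 × 1.38×10⁻²³ × 290 × 1.16×10² = 1.86×10⁻¹⁸
R = (2.08×10⁻⁸)² / 1.86×10⁻¹⁸ = 2.33×10² Ω = 233 Ω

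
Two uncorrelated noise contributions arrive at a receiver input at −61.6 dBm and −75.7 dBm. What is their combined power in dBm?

−61.4 dBm

Convert to linear, add, convert back:
P₁ = 6.92×10⁻¹⁰ W, P₂ = 2.69×10⁻¹¹ W
P_tot = 7.19×10⁻¹⁰ W → 10 log₁₀(P_tot / 10⁻³) = −61.4 dBm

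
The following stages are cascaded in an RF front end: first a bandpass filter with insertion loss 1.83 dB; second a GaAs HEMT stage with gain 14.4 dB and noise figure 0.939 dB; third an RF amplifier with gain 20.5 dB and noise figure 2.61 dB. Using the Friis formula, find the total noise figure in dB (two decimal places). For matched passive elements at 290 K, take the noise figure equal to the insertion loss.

2.87 dB

Convert to linear (a loss of L dB is a gain of −L dB): F_i = 10^(NF_i/10), G_i = 10^(G_i,dB/10)
  Stage 1: F_1 = 10^(1.83/10) = 1.524, G_1 = 10^(−1.83/10) = 0.6561
  Stage 2: F_2 = 10^(0.939/10) = 1.241, G_2 = 10^(14.4/10) = 27.54
  Stage 3: F_3 = 10^(2.61/10) = 1.824, G_3 = 10^(20.5/10) = 112.2
Friis cascade:
  F = 1.524 + (1.241 − 1)/0.6561 + (1.824 − 1)/18.07 = 1.937
NF = 10 log₁₀(1.937) = 2.87 dB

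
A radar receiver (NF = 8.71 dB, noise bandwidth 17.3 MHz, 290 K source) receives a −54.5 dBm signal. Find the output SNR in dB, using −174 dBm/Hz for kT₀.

Noise floor: N = −174 + 10 log₁₀(B) + NF
10 log₁₀(1.73×10⁷) = 72.38 dB
N = −174 + 72.38 + 8.71 = −92.91 dBm
SNR = P_sig − N = −54.5 − (−92.91) = 38.41 dB → 38.4 dB

38.4 dB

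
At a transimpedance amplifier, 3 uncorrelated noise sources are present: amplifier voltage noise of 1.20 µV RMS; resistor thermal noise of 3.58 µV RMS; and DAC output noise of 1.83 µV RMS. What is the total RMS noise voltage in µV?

4.20 µV

Uncorrelated sources add in power (mean-square): V_tot = √(ΣV_i²)
V_tot = √[(1.20×10⁻⁶)² + (3.58×10⁻⁶)² + (1.83×10⁻⁶)²] = 4.20×10⁻⁶ V = 4.20 µV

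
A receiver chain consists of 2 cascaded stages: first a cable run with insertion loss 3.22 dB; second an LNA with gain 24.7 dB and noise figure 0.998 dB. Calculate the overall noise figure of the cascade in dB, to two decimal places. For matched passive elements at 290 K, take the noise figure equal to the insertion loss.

4.22 dB

Convert to linear (a loss of L dB is a gain of −L dB): F_i = 10^(NF_i/10), G_i = 10^(G_i,dB/10)
  Stage 1: F_1 = 10^(3.22/10) = 2.099, G_1 = 10^(−3.22/10) = 0.4764
  Stage 2: F_2 = 10^(0.998/10) = 1.258, G_2 = 10^(24.7/10) = 295.1
Friis cascade:
  F = 2.099 + (1.258 − 1)/0.4764 = 2.641
NF = 10 log₁₀(2.641) = 4.22 dB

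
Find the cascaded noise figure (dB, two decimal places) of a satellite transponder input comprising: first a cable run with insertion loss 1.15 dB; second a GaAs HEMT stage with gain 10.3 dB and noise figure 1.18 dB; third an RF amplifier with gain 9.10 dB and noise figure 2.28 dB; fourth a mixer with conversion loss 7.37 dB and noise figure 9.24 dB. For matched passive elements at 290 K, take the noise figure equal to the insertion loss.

Convert to linear (a loss of L dB is a gain of −L dB): F_i = 10^(NF_i/10), G_i = 10^(G_i,dB/10)
  Stage 1: F_1 = 10^(1.15/10) = 1.303, G_1 = 10^(−1.15/10) = 0.7674
  Stage 2: F_2 = 10^(1.18/10) = 1.312, G_2 = 10^(10.3/10) = 10.72
  Stage 3: F_3 = 10^(2.28/10) = 1.690, G_3 = 10^(9.10/10) = 8.128
  Stage 4: F_4 = 10^(9.24/10) = 8.395, G_4 = 10^(−7.37/10) = 0.1832
Friis cascade:
  F = 1.303 + (1.312 − 1)/0.7674 + (1.690 − 1)/8.222 + (8.395 − 1)/66.83 = 1.905
NF = 10 log₁₀(1.905) = 2.80 dB

2.80 dB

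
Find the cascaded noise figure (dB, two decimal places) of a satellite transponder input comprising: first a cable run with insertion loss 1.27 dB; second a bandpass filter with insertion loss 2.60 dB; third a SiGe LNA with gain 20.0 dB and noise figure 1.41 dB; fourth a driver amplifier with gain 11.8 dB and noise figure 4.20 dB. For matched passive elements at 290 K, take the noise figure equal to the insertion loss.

Convert to linear (a loss of L dB is a gain of −L dB): F_i = 10^(NF_i/10), G_i = 10^(G_i,dB/10)
  Stage 1: F_1 = 10^(1.27/10) = 1.340, G_1 = 10^(−1.27/10) = 0.7464
  Stage 2: F_2 = 10^(2.60/10) = 1.820, G_2 = 10^(−2.60/10) = 0.5495
  Stage 3: F_3 = 10^(1.41/10) = 1.384, G_3 = 10^(20.0/10) = 100.0
  Stage 4: F_4 = 10^(4.20/10) = 2.630, G_4 = 10^(11.8/10) = 15.14
Friis cascade:
  F = 1.340 + (1.820 − 1)/0.7464 + (1.384 − 1)/0.4102 + (2.630 − 1)/41.02 = 3.413
NF = 10 log₁₀(3.413) = 5.33 dB

5.33 dB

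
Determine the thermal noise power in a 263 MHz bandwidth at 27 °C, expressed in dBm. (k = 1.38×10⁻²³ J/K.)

−89.6 dBm

T = 27 °C + 273.15 = 300.15 K
P_n = kTB = 1.38×10⁻²³ × 300.15 × 2.63×10⁸ = 1.09×10⁻¹² W
In dBm: 10 log₁₀(1.09×10⁻¹² / 10⁻³) = −89.6 dBm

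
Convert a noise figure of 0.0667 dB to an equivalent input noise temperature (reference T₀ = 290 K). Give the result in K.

F = 10^(0.0667/10) = 1.01548
T_e = (F − 1)·T₀ = (1.01548 − 1) × 290 = 4.49 K

4.49 K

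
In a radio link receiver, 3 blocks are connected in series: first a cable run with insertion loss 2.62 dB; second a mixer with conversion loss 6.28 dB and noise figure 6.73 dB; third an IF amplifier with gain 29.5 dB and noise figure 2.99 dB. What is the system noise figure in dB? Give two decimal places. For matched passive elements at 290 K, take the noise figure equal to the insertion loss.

Convert to linear (a loss of L dB is a gain of −L dB): F_i = 10^(NF_i/10), G_i = 10^(G_i,dB/10)
  Stage 1: F_1 = 10^(2.62/10) = 1.828, G_1 = 10^(−2.62/10) = 0.5470
  Stage 2: F_2 = 10^(6.73/10) = 4.710, G_2 = 10^(−6.28/10) = 0.2355
  Stage 3: F_3 = 10^(2.99/10) = 1.991, G_3 = 10^(29.5/10) = 891.3
Friis cascade:
  F = 1.828 + (4.710 − 1)/0.5470 + (1.991 − 1)/0.1288 = 16.30
NF = 10 log₁₀(16.30) = 12.12 dB

12.12 dB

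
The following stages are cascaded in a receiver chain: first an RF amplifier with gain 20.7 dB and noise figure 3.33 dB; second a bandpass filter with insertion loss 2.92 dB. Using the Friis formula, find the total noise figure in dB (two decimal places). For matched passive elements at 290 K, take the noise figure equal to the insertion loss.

Convert to linear (a loss of L dB is a gain of −L dB): F_i = 10^(NF_i/10), G_i = 10^(G_i,dB/10)
  Stage 1: F_1 = 10^(3.33/10) = 2.153, G_1 = 10^(20.7/10) = 117.5
  Stage 2: F_2 = 10^(2.92/10) = 1.959, G_2 = 10^(−2.92/10) = 0.5105
Friis cascade:
  F = 2.153 + (1.959 − 1)/117.5 = 2.161
NF = 10 log₁₀(2.161) = 3.35 dB

3.35 dB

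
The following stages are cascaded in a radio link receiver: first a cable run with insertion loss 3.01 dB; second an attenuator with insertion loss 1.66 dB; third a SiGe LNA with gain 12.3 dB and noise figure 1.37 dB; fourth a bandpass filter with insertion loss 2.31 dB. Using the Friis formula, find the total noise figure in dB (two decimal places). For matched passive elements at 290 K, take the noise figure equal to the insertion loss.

Convert to linear (a loss of L dB is a gain of −L dB): F_i = 10^(NF_i/10), G_i = 10^(G_i,dB/10)
  Stage 1: F_1 = 10^(3.01/10) = 2.000, G_1 = 10^(−3.01/10) = 0.5000
  Stage 2: F_2 = 10^(1.66/10) = 1.466, G_2 = 10^(−1.66/10) = 0.6823
  Stage 3: F_3 = 10^(1.37/10) = 1.371, G_3 = 10^(12.3/10) = 16.98
  Stage 4: F_4 = 10^(2.31/10) = 1.702, G_4 = 10^(−2.31/10) = 0.5875
Friis cascade:
  F = 2.000 + (1.466 − 1)/0.5000 + (1.371 − 1)/0.3412 + (1.702 − 1)/5.794 = 4.139
NF = 10 log₁₀(4.139) = 6.17 dB

6.17 dB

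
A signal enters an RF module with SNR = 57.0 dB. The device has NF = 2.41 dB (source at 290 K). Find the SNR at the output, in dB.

By definition F = SNR_in/SNR_out, so in dB: SNR_out = SNR_in − NF
SNR_out = 57.0 − 2.41 = 54.59 dB

54.59 dB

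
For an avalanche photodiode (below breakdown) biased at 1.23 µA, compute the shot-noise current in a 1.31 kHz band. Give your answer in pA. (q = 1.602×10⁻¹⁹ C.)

I_n = √(2qI·B)
2qI·B = 2 × 1.602×10⁻¹⁹ × 1.23×10⁻⁶ × 1.31×10³ = 5.16×10⁻²² A²
I_n = √(5.16×10⁻²²) = 2.27×10⁻¹¹ A = 22.7 pA

22.7 pA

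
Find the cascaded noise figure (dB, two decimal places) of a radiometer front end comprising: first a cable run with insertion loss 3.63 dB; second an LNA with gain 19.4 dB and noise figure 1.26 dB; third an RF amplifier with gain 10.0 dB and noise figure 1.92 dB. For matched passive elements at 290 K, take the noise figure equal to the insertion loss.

4.91 dB

Convert to linear (a loss of L dB is a gain of −L dB): F_i = 10^(NF_i/10), G_i = 10^(G_i,dB/10)
  Stage 1: F_1 = 10^(3.63/10) = 2.307, G_1 = 10^(−3.63/10) = 0.4335
  Stage 2: F_2 = 10^(1.26/10) = 1.337, G_2 = 10^(19.4/10) = 87.10
  Stage 3: F_3 = 10^(1.92/10) = 1.556, G_3 = 10^(10.0/10) = 10.00
Friis cascade:
  F = 2.307 + (1.337 − 1)/0.4335 + (1.556 − 1)/37.76 = 3.098
NF = 10 log₁₀(3.098) = 4.91 dB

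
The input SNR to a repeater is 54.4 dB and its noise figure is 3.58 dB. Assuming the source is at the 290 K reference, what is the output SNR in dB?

50.82 dB

By definition F = SNR_in/SNR_out, so in dB: SNR_out = SNR_in − NF
SNR_out = 54.4 − 3.58 = 50.82 dB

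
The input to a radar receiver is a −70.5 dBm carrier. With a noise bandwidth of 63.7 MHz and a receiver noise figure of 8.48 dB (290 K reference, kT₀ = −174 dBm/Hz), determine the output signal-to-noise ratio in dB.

17.0 dB

Noise floor: N = −174 + 10 log₁₀(B) + NF
10 log₁₀(6.37×10⁷) = 78.04 dB
N = −174 + 78.04 + 8.48 = −87.48 dBm
SNR = P_sig − N = −70.5 − (−87.48) = 16.98 dB → 17.0 dB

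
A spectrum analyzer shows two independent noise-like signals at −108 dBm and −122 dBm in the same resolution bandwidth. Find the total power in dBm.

Convert to linear, add, convert back:
P₁ = 1.58×10⁻¹⁴ W, P₂ = 6.31×10⁻¹⁶ W
P_tot = 1.65×10⁻¹⁴ W → 10 log₁₀(P_tot / 10⁻³) = −107.8 dBm

−107.8 dBm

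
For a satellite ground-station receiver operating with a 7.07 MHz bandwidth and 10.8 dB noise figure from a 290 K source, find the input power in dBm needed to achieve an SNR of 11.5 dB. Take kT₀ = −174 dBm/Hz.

−83.2 dBm

Sensitivity = −174 + 10 log₁₀(B) + NF + SNR_min
= −174 + 68.49 + 10.8 + 11.5
= −83.21 dBm → −83.2 dBm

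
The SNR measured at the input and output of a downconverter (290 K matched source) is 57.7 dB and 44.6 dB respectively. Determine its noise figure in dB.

NF (dB) = SNR_in(dB) − SNR_out(dB) when the source is at T₀
NF = 57.7 − 44.6 = 13.1 dB

13.1 dB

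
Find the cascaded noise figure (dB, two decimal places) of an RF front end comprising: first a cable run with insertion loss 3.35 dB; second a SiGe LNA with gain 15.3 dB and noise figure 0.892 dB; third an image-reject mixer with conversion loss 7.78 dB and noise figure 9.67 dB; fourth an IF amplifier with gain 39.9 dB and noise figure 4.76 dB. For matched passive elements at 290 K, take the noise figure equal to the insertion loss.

5.96 dB

Convert to linear (a loss of L dB is a gain of −L dB): F_i = 10^(NF_i/10), G_i = 10^(G_i,dB/10)
  Stage 1: F_1 = 10^(3.35/10) = 2.163, G_1 = 10^(−3.35/10) = 0.4624
  Stage 2: F_2 = 10^(0.892/10) = 1.228, G_2 = 10^(15.3/10) = 33.88
  Stage 3: F_3 = 10^(9.67/10) = 9.268, G_3 = 10^(−7.78/10) = 0.1667
  Stage 4: F_4 = 10^(4.76/10) = 2.992, G_4 = 10^(39.9/10) = 9772
Friis cascade:
  F = 2.163 + (1.228 − 1)/0.4624 + (9.268 − 1)/15.67 + (2.992 − 1)/2.612 = 3.946
NF = 10 log₁₀(3.946) = 5.96 dB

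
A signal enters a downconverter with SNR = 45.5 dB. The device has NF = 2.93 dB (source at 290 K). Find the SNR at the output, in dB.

By definition F = SNR_in/SNR_out, so in dB: SNR_out = SNR_in − NF
SNR_out = 45.5 − 2.93 = 42.57 dB

42.57 dB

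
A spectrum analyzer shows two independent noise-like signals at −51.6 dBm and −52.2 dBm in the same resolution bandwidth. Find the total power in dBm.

Convert to linear, add, convert back:
P₁ = 6.92×10⁻⁹ W, P₂ = 6.03×10⁻⁹ W
P_tot = 1.29×10⁻⁸ W → 10 log₁₀(P_tot / 10⁻³) = −48.9 dBm

−48.9 dBm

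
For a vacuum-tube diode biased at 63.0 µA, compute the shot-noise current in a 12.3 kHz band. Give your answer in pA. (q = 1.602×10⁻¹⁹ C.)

I_n = √(2qI·B)
2qI·B = 2 × 1.602×10⁻¹⁹ × 6.30×10⁻⁵ × 1.23×10⁴ = 2.48×10⁻¹⁹ A²
I_n = √(2.48×10⁻¹⁹) = 4.98×10⁻¹⁰ A = 498 pA

498 pA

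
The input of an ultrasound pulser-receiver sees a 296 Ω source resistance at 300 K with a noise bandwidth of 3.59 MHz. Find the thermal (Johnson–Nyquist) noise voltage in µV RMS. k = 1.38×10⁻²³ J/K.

V_n = √(4kTRB)
4kTRB = 4 × 1.38×10⁻²³ × 300 × 2.96×10² × 3.59×10⁶ = 1.76×10⁻¹¹ V²
V_n = √(1.76×10⁻¹¹) = 4.19×10⁻⁶ V = 4.19 µV

4.19 µV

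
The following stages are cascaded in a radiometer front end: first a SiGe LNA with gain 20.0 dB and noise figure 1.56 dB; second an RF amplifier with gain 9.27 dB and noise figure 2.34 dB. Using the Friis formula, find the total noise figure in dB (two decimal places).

1.58 dB

Convert to linear (a loss of L dB is a gain of −L dB): F_i = 10^(NF_i/10), G_i = 10^(G_i,dB/10)
  Stage 1: F_1 = 10^(1.56/10) = 1.432, G_1 = 10^(20.0/10) = 100.0
  Stage 2: F_2 = 10^(2.34/10) = 1.714, G_2 = 10^(9.27/10) = 8.453
Friis cascade:
  F = 1.432 + (1.714 − 1)/100.0 = 1.439
NF = 10 log₁₀(1.439) = 1.58 dB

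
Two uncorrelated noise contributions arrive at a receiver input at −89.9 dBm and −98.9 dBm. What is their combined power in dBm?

−89.4 dBm

Convert to linear, add, convert back:
P₁ = 1.02×10⁻¹² W, P₂ = 1.29×10⁻¹³ W
P_tot = 1.15×10⁻¹² W → 10 log₁₀(P_tot / 10⁻³) = −89.4 dBm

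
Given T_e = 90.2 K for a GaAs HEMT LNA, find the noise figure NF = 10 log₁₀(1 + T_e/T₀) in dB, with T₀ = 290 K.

1.18 dB

F = 1 + T_e/T₀ = 1 + 90.2/290 = 1.31103
NF = 10 log₁₀(1.31103) = 1.18 dB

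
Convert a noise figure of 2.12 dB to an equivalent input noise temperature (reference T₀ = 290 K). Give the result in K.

182 K

F = 10^(2.12/10) = 1.6293
T_e = (F − 1)·T₀ = (1.6293 − 1) × 290 = 182 K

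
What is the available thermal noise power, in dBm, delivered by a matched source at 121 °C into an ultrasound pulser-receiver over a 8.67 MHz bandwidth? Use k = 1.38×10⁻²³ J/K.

−103.3 dBm

T = 121 °C + 273.15 = 394.15 K
P_n = kTB = 1.38×10⁻²³ × 394.15 × 8.67×10⁶ = 4.72×10⁻¹⁴ W
In dBm: 10 log₁₀(4.72×10⁻¹⁴ / 10⁻³) = −103.3 dBm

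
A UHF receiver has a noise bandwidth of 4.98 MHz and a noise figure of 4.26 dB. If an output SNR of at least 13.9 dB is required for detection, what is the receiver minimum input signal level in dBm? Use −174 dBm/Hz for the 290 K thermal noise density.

Sensitivity = −174 + 10 log₁₀(B) + NF + SNR_min
= −174 + 66.97 + 4.26 + 13.9
= −88.87 dBm → −88.9 dBm

−88.9 dBm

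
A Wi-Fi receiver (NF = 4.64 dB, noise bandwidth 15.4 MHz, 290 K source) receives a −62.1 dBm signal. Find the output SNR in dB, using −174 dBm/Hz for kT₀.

Noise floor: N = −174 + 10 log₁₀(B) + NF
10 log₁₀(1.54×10⁷) = 71.88 dB
N = −174 + 71.88 + 4.64 = −97.48 dBm
SNR = P_sig − N = −62.1 − (−97.48) = 35.38 dB → 35.4 dB

35.4 dB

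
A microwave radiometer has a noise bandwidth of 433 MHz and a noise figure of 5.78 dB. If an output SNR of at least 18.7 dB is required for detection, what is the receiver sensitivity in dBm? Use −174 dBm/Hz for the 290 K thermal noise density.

−63.2 dBm

Sensitivity = −174 + 10 log₁₀(B) + NF + SNR_min
= −174 + 86.36 + 5.78 + 18.7
= −63.16 dBm → −63.2 dBm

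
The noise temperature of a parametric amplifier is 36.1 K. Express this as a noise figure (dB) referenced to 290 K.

F = 1 + T_e/T₀ = 1 + 36.1/290 = 1.12448
NF = 10 log₁₀(1.12448) = 0.510 dB

0.510 dB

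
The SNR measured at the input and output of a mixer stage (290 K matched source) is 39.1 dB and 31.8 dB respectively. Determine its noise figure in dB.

7.3 dB

NF (dB) = SNR_in(dB) − SNR_out(dB) when the source is at T₀
NF = 39.1 − 31.8 = 7.3 dB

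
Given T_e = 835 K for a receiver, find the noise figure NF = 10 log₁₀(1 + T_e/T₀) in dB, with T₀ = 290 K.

5.89 dB

F = 1 + T_e/T₀ = 1 + 835/290 = 3.87931
NF = 10 log₁₀(3.87931) = 5.89 dB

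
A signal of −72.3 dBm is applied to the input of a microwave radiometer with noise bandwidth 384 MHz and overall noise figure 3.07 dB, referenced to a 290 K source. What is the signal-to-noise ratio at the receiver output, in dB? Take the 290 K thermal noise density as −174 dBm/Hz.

12.8 dB

Noise floor: N = −174 + 10 log₁₀(B) + NF
10 log₁₀(3.84×10⁸) = 85.84 dB
N = −174 + 85.84 + 3.07 = −85.09 dBm
SNR = P_sig − N = −72.3 − (−85.09) = 12.79 dB → 12.8 dB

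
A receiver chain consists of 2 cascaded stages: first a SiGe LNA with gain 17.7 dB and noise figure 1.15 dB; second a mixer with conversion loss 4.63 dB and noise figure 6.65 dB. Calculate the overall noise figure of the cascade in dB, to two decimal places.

1.35 dB

Convert to linear (a loss of L dB is a gain of −L dB): F_i = 10^(NF_i/10), G_i = 10^(G_i,dB/10)
  Stage 1: F_1 = 10^(1.15/10) = 1.303, G_1 = 10^(17.7/10) = 58.88
  Stage 2: F_2 = 10^(6.65/10) = 4.624, G_2 = 10^(−4.63/10) = 0.3443
Friis cascade:
  F = 1.303 + (4.624 − 1)/58.88 = 1.365
NF = 10 log₁₀(1.365) = 1.35 dB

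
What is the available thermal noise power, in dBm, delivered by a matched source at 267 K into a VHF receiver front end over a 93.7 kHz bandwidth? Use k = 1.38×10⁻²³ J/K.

−124.6 dBm

P_n = kTB = 1.38×10⁻²³ × 267 × 9.37×10⁴ = 3.45×10⁻¹⁶ W
In dBm: 10 log₁₀(3.45×10⁻¹⁶ / 10⁻³) = −124.6 dBm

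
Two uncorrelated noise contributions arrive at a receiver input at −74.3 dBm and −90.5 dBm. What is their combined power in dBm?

Convert to linear, add, convert back:
P₁ = 3.72×10⁻¹¹ W, P₂ = 8.91×10⁻¹³ W
P_tot = 3.80×10⁻¹¹ W → 10 log₁₀(P_tot / 10⁻³) = −74.2 dBm

−74.2 dBm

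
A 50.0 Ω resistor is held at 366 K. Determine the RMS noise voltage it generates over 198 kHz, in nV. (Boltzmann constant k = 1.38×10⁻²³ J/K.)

447 nV

V_n = √(4kTRB)
4kTRB = 4 × 1.38×10⁻²³ × 366 × 5.00×10¹ × 1.98×10⁵ = 2.00×10⁻¹³ V²
V_n = √(2.00×10⁻¹³) = 4.47×10⁻⁷ V = 447 nV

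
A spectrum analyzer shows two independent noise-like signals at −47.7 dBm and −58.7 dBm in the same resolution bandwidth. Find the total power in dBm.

Convert to linear, add, convert back:
P₁ = 1.70×10⁻⁸ W, P₂ = 1.35×10⁻⁹ W
P_tot = 1.83×10⁻⁸ W → 10 log₁₀(P_tot / 10⁻³) = −47.4 dBm

−47.4 dBm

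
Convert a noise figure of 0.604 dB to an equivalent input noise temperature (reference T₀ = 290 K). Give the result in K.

F = 10^(0.604/10) = 1.14921
T_e = (F − 1)·T₀ = (1.14921 − 1) × 290 = 43.3 K

43.3 K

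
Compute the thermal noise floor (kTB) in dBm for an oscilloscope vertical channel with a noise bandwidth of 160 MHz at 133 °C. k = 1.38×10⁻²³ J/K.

T = 133 °C + 273.15 = 406.15 K
P_n = kTB = 1.38×10⁻²³ × 406.15 × 1.60×10⁸ = 8.97×10⁻¹³ W
In dBm: 10 log₁₀(8.97×10⁻¹³ / 10⁻³) = −90.5 dBm

−90.5 dBm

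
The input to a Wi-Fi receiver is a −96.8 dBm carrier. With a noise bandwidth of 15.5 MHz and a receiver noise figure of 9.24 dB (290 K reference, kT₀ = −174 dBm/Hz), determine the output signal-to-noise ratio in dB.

Noise floor: N = −174 + 10 log₁₀(B) + NF
10 log₁₀(1.55×10⁷) = 71.9 dB
N = −174 + 71.9 + 9.24 = −92.86 dBm
SNR = P_sig − N = −96.8 − (−92.86) = −3.94 dB → −3.9 dB

−3.9 dB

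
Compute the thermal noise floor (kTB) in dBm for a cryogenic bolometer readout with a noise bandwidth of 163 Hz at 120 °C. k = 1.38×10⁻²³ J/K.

T = 120 °C + 273.15 = 393.15 K
P_n = kTB = 1.38×10⁻²³ × 393.15 × 1.63×10² = 8.84×10⁻¹⁹ W
In dBm: 10 log₁₀(8.84×10⁻¹⁹ / 10⁻³) = −150.5 dBm

−150.5 dBm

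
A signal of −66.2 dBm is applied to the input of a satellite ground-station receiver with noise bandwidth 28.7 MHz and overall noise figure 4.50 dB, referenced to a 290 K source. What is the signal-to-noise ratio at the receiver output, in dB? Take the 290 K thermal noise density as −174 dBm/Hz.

Noise floor: N = −174 + 10 log₁₀(B) + NF
10 log₁₀(2.87×10⁷) = 74.58 dB
N = −174 + 74.58 + 4.50 = −94.92 dBm
SNR = P_sig − N = −66.2 − (−94.92) = 28.72 dB → 28.7 dB

28.7 dB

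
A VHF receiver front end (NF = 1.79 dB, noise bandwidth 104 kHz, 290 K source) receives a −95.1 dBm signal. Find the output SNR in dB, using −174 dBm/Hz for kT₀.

26.9 dB

Noise floor: N = −174 + 10 log₁₀(B) + NF
10 log₁₀(1.04×10⁵) = 50.17 dB
N = −174 + 50.17 + 1.79 = −122.04 dBm
SNR = P_sig − N = −95.1 − (−122.04) = 26.94 dB → 26.9 dB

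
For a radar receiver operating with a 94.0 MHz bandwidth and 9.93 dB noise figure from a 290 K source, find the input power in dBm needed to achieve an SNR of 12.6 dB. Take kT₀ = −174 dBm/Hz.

−71.7 dBm

Sensitivity = −174 + 10 log₁₀(B) + NF + SNR_min
= −174 + 79.73 + 9.93 + 12.6
= −71.74 dBm → −71.7 dBm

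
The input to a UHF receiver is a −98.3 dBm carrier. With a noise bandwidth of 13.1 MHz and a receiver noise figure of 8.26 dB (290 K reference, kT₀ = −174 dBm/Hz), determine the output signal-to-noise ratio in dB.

−3.7 dB

Noise floor: N = −174 + 10 log₁₀(B) + NF
10 log₁₀(1.31×10⁷) = 71.17 dB
N = −174 + 71.17 + 8.26 = −94.57 dBm
SNR = P_sig − N = −98.3 − (−94.57) = −3.73 dB → −3.7 dB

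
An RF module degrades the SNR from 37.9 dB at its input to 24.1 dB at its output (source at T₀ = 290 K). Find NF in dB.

13.8 dB

NF (dB) = SNR_in(dB) − SNR_out(dB) when the source is at T₀
NF = 37.9 − 24.1 = 13.8 dB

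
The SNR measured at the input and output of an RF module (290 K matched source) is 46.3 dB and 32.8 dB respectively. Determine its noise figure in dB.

NF (dB) = SNR_in(dB) − SNR_out(dB) when the source is at T₀
NF = 46.3 − 32.8 = 13.5 dB

13.5 dB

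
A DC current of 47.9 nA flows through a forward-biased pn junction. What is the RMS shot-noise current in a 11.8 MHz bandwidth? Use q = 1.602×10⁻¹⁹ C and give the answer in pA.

I_n = √(2qI·B)
2qI·B = 2 × 1.602×10⁻¹⁹ × 4.79×10⁻⁸ × 1.18×10⁷ = 1.81×10⁻¹⁹ A²
I_n = √(1.81×10⁻¹⁹) = 4.26×10⁻¹⁰ A = 426 pA

426 pA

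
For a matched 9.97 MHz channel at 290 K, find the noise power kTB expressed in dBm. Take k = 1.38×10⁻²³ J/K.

−104.0 dBm

P_n = kTB = 1.38×10⁻²³ × 290 × 9.97×10⁶ = 3.99×10⁻¹⁴ W
In dBm: 10 log₁₀(3.99×10⁻¹⁴ / 10⁻³) = −104.0 dBm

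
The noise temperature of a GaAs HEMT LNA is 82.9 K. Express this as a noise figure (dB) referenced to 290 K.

F = 1 + T_e/T₀ = 1 + 82.9/290 = 1.28586
NF = 10 log₁₀(1.28586) = 1.09 dB

1.09 dB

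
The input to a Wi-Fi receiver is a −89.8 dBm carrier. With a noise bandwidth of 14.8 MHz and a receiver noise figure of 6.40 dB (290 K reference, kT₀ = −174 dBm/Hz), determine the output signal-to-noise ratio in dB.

Noise floor: N = −174 + 10 log₁₀(B) + NF
10 log₁₀(1.48×10⁷) = 71.7 dB
N = −174 + 71.7 + 6.40 = −95.90 dBm
SNR = P_sig − N = −89.8 − (−95.90) = 6.10 dB → 6.1 dB

6.1 dB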